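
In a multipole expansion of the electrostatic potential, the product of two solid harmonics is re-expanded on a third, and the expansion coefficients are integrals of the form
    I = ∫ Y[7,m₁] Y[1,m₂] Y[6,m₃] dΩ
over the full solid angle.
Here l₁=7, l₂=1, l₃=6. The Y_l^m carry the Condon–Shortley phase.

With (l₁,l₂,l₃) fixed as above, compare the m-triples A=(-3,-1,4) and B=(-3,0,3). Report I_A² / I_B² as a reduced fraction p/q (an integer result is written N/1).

3/20

l's match ⇒ only the (l;m) 3-j factors differ between A and B.
A: triangle coeff Δ(7,1,6) = 1/1365; Σ_t [0,0]: t=0:+1/14515200 = 1/14515200; (3j)²=2/455 [(7 1 6; -3 -1 4)], sign=+1
B: triangle coeff Δ(7,1,6) = 1/1365; Σ_t [1,1]: t=1:−1/2177280 = -1/2177280; (3j)²=8/273 [(7 1 6; -3 0 3)], sign=+1
I_A²/I_B² = (2/455)/(8/273) = 3/20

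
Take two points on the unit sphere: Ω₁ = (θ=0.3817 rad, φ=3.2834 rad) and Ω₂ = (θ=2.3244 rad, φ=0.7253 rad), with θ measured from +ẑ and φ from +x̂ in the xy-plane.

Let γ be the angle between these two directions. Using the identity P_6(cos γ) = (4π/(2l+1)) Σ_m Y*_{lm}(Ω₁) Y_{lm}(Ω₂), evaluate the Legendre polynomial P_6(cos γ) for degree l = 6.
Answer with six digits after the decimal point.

-0.383698

Addition theorem: P_6(cos γ) = (4π/13) Σ_m Y*_{lm}(Ω₁) Y_{lm}(Ω₂), m = −6…6:
  m=-6: Y*=+0.000851+0.000970i  Y=-0.025631+0.067973i  product -0.000088+0.000033i
  m=-5: Y*=-0.008453-0.007252i  Y=+0.208912-0.110068i  product -0.002564-0.000585i
  m=-4: Y*=+0.049091+0.031274i  Y=-0.406709-0.099698i  product -0.016848-0.017614i
  m=-3: Y*=-0.184240-0.083478i  Y=+0.211443+0.305706i  product -0.013437-0.073974i
  m=-2: Y*=+0.432785+0.126145i  Y=-0.004014+0.033234i  product -0.005929+0.013877i
  m=-1: Y*=-0.513214-0.073269i  Y=+0.278739-0.247099i  product -0.161158+0.106392i
  m=+0: Y*=-0.041342-0.000000i  Y=-0.075199+0.000000i  product +0.003109+0.000000i
  m=+1: Y*=+0.513214-0.073269i  Y=-0.278739-0.247099i  product -0.161158-0.106392i
  m=+2: Y*=+0.432785-0.126145i  Y=-0.004014-0.033234i  product -0.005929-0.013877i
  m=+3: Y*=+0.184240-0.083478i  Y=-0.211443+0.305706i  product -0.013437+0.073974i
  m=+4: Y*=+0.049091-0.031274i  Y=-0.406709+0.099698i  product -0.016848+0.017614i
  m=+5: Y*=+0.008453-0.007252i  Y=-0.208912-0.110068i  product -0.002564+0.000585i
  m=+6: Y*=+0.000851-0.000970i  Y=-0.025631-0.067973i  product -0.000088-0.000033i
Σ over m = -0.396939-0.000000i; ×(4π/13) → -0.383698-0.000000i. Real part: -0.383698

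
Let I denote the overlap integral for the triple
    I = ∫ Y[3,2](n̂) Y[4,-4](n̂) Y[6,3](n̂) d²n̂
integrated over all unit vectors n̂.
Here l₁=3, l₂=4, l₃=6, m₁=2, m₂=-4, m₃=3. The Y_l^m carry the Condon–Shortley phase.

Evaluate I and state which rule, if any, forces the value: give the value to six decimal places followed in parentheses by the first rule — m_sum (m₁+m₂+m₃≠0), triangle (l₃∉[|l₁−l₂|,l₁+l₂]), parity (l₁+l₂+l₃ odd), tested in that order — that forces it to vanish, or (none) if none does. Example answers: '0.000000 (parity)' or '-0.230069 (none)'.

0.000000 (m_sum)

m-sum = 2 − 4 + 3 = 1 ≠ 0 ⇒ I = 0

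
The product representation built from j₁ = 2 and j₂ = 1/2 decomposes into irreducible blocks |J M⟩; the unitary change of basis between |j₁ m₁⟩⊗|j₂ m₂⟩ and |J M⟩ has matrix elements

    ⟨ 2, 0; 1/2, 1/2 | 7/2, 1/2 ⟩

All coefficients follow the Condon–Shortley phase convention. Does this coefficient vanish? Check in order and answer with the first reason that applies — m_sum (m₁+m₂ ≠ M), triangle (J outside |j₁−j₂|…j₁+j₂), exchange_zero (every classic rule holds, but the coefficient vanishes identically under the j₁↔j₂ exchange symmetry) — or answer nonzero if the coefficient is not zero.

triangle

m-sum: m₁+m₂ = 0+1/2 = 1/2, M = 1/2  ✓
triangle: need |j₁−j₂| ≤ J ≤ j₁+j₂, i.e. J ∈ [3/2, 5/2]; J = 7/2 is outside ✗ ⇒ coefficient is 0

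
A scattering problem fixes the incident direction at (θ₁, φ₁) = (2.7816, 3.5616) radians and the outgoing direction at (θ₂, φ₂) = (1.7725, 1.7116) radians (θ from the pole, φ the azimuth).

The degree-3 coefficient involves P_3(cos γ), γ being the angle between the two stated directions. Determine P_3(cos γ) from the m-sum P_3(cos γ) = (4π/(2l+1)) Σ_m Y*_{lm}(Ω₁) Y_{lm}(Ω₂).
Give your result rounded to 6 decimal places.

Addition theorem: P_3(cos γ) = (4π/7) Σ_m Y*_{lm}(Ω₁) Y_{lm}(Ω₂), m = −3…3:
  term(m=-3) = 0.00532 - 0.00479j   from Y*(Ω₁)=-0.00558 - 0.01736j, Y(Ω₂)=0.16085 + 0.35787j
  term(m=-2) = -0.01978 - 0.01236j   from Y*(Ω₁)=-0.07922 - 0.08838j, Y(Ω₂)=0.18878 - 0.05461j
  term(m=-1) = 0.02684 - 0.09360j   from Y*(Ω₁)=-0.35131 - 0.15689j, Y(Ω₂)=0.03552 + 0.25058j
  term(m=+0) = -0.10083 + 0.00000j   from Y*(Ω₁)=-0.48181 + 0.00000j, Y(Ω₂)=0.20928 + 0.00000j
  term(m=+1) = 0.02684 + 0.09360j   from Y*(Ω₁)=0.35131 - 0.15689j, Y(Ω₂)=-0.03552 + 0.25058j
  term(m=+2) = -0.01978 + 0.01236j   from Y*(Ω₁)=-0.07922 + 0.08838j, Y(Ω₂)=0.18878 + 0.05461j
  term(m=+3) = 0.00532 + 0.00479j   from Y*(Ω₁)=0.00558 - 0.01736j, Y(Ω₂)=-0.16085 + 0.35787j
Total Σ_m = -0.07609 + 0.00000j. Multiply by 1.795196: -0.13660 + 0.00000j. P_3(cos γ) = -0.136604

-0.136604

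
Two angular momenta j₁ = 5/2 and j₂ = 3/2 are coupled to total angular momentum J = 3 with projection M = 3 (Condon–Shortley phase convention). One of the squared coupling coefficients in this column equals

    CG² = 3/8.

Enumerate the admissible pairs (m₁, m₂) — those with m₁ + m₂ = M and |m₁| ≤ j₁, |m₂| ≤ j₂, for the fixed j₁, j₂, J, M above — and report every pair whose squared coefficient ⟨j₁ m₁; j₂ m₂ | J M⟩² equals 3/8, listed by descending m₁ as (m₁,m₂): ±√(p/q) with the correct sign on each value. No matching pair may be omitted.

(3/2,3/2): −√(3/8)

Admissible pairs with m₁+m₂ = M = 3: (3/2,3/2), (5/2,1/2)
  (m₁,m₂)=(5/2,1/2): CG² = 5/8, CG = +√(5/8)
  (m₁,m₂)=(3/2,3/2): CG² = 3/8, CG = −√(3/8)   ← matches the target
Pairs with CG² = 3/8: (3/2,3/2): −√(3/8)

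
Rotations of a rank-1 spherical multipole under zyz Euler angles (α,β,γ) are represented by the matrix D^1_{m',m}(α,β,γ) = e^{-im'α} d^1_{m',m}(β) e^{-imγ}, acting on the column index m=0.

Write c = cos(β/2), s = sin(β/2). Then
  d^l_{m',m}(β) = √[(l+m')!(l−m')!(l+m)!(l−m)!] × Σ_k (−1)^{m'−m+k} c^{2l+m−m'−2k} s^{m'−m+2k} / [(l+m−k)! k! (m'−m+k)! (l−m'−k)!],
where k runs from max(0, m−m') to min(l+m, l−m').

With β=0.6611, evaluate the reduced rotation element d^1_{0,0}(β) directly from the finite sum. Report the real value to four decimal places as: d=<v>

d^1_{0,0}(β=0.6611) via the finite sum:
c=cos(0.661100/2)=0.945864, s=sin(0.661100/2)=0.324563; N=√[1·1·1·1]=1.000000
Admissible k: 0..1 (factorial args all ≥0)
  k=0: (−1)^0·1.0000/(1)·0.9459^2·0.3246^0 = +0.894659
  k=1: (−1)^1·1.0000/(1)·0.9459^0·0.3246^2 = -0.105341
d^1_{0,0}(0.6611) = +0.894659 -0.105341 = +0.789317

d=0.7893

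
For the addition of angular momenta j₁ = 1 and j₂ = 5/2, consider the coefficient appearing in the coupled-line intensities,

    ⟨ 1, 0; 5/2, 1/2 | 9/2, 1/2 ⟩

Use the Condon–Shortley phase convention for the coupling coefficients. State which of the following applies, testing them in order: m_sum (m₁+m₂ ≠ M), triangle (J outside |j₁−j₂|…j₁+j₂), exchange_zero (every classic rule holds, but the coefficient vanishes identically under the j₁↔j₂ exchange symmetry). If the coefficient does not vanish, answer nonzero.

m-sum: m₁+m₂ = 0+1/2 = 1/2, M = 1/2  ✓
triangle: need |j₁−j₂| ≤ J ≤ j₁+j₂, i.e. J ∈ [3/2, 7/2]; J = 9/2 is outside ✗ ⇒ coefficient is 0

triangle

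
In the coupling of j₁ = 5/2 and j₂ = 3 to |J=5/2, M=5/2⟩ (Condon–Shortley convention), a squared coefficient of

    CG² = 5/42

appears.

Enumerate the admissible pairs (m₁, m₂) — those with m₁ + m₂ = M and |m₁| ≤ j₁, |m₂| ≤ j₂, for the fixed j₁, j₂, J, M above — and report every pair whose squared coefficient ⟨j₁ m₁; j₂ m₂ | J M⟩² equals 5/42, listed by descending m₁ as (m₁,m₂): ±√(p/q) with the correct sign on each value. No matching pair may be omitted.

(5/2,0): +√(5/42)

Admissible pairs with m₁+m₂ = M = 5/2: (-1/2,3), (1/2,2), (3/2,1), (5/2,0)
  (m₁,m₂)=(5/2,0): CG² = 5/42, CG = +√(5/42)   ← matches the target
  (m₁,m₂)=(3/2,1): CG² = 2/7, CG = −√(2/7)
  (m₁,m₂)=(1/2,2): CG² = 5/14, CG = +√(5/14)
  (m₁,m₂)=(-1/2,3): CG² = 5/21, CG = −√(5/21)
Pairs with CG² = 5/42: (5/2,0): +√(5/42)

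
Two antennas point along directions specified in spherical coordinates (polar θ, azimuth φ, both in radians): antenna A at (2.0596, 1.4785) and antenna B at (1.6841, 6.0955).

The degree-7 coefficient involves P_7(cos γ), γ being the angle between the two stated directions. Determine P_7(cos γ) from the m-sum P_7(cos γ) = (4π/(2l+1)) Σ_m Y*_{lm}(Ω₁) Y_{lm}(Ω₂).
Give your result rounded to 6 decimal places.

0.066079

Summing Y*_{l m}(θ₁,φ₁)·Y_{l m}(θ₂,φ₂) over m ∈ [−7, 7]; prefactor 4π/(2·7+1) = 0.837758:
  term(m=-7) = 0.06189 - 0.07849j   from Y*(Ω₁)=-0.12589 - 0.16696j, Y(Ω₂)=0.12150 + 0.46232j
  term(m=-6) = -0.07120 - 0.04587j   from Y*(Ω₁)=0.35393 - 0.21884j, Y(Ω₂)=-0.08755 - 0.18373j
  term(m=-5) = 0.04997 - 0.09670j   from Y*(Ω₁)=0.16360 + 0.32897j, Y(Ω₂)=-0.17511 - 0.23898j
  term(m=-4) = 0.00595 + 0.00239j   from Y*(Ω₁)=0.02608 - 0.01009j, Y(Ω₂)=0.16755 + 0.15632j
  term(m=-3) = -0.02339 + 0.07948j   from Y*(Ω₁)=0.09575 + 0.33692j, Y(Ω₂)=0.20002 + 0.12626j
  term(m=-2) = 0.03078 + 0.00595j   from Y*(Ω₁)=-0.12960 + 0.02420j, Y(Ω₂)=-0.22124 - 0.08718j
  term(m=-1) = 0.00606 - 0.06334j   from Y*(Ω₁)=0.02755 + 0.29760j, Y(Ω₂)=-0.20914 - 0.03972j
  term(m=+0) = -0.04127 + 0.00000j   from Y*(Ω₁)=-0.17195 + 0.00000j, Y(Ω₂)=0.23999 + 0.00000j
  term(m=+1) = 0.00606 + 0.06334j   from Y*(Ω₁)=-0.02755 + 0.29760j, Y(Ω₂)=0.20914 - 0.03972j
  term(m=+2) = 0.03078 - 0.00595j   from Y*(Ω₁)=-0.12960 - 0.02420j, Y(Ω₂)=-0.22124 + 0.08718j
  term(m=+3) = -0.02339 - 0.07948j   from Y*(Ω₁)=-0.09575 + 0.33692j, Y(Ω₂)=-0.20002 + 0.12626j
  term(m=+4) = 0.00595 - 0.00239j   from Y*(Ω₁)=0.02608 + 0.01009j, Y(Ω₂)=0.16755 - 0.15632j
  term(m=+5) = 0.04997 + 0.09670j   from Y*(Ω₁)=-0.16360 + 0.32897j, Y(Ω₂)=0.17511 - 0.23898j
  term(m=+6) = -0.07120 + 0.04587j   from Y*(Ω₁)=0.35393 + 0.21884j, Y(Ω₂)=-0.08755 + 0.18373j
  term(m=+7) = 0.06189 + 0.07849j   from Y*(Ω₁)=0.12589 - 0.16696j, Y(Ω₂)=-0.12150 + 0.46232j
Accumulated sum 0.07888 + 0.00000j; after 4π/(2l+1) scaling, 0.06608 + 0.00000j ⇒ P_7 = 0.066079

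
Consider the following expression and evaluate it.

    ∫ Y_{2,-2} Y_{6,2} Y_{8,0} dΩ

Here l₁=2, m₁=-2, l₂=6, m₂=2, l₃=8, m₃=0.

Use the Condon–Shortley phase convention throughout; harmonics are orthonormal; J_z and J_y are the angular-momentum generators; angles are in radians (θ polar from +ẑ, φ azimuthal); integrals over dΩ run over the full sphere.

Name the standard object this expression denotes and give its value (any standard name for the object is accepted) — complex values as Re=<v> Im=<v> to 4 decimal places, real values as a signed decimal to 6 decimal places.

Gaunt coefficient, +0.071001

This is a Gaunt coefficient — the integral of a triple product of spherical harmonics over the sphere.
Rules hold: Σm=0, L=16 even, 4≤8≤8.
N = 5·13·17 = 1105
Δ = 0!·4!·12!/17! = 1/30940
Racah Σ t=0..0: t=0:+1/2073600 = 1/2073600
⇒ 3j(2 6 8; 0 0 0)² = 28/1105, sgn +1
Racah Σ t=0..0: t=0:+1/23224320 = 1/23224320
⇒ 3j(2 6 8; -2 2 0)² = 1/442, sgn +1
4πI² = N·(3j₀)²·(3jₘ)² = 14/221
I = +1·√(0.0633484/4π) = 0.07100075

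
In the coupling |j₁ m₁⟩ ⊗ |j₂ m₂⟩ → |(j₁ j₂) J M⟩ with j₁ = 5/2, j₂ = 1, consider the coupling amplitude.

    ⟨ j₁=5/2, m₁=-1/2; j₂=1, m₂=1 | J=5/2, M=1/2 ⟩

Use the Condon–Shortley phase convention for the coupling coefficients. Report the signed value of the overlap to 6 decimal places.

-0.717137

triangle: 1!*4!*1!/7! = 24/5040
(j±m)!: 2!*3!*2!*0!*3!*2! = 288
prefactor² = (2J+1)*Δ*N² = 288/35
  k=1: −1/(1!*0!*2!*1!*2!*0!) = -1/4
Σ = -1/4  ⇒  CG² = 288/35*(-1/4)² = 18/35
CG = −√(18/35) = -0.717137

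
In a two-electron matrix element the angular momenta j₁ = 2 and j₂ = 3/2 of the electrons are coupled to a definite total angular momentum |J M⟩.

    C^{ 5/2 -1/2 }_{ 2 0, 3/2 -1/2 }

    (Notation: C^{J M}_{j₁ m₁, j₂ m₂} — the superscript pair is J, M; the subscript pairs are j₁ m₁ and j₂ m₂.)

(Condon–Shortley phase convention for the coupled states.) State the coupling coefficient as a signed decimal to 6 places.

+√(3/35) ≈ +0.292770

triangle: 1!·3!·2!/7! = 12/5040
(j±m)!: 2!·2!·1!·2!·2!·3! = 96
prefactor² = (2J+1)·Δ·N² = 48/35
  k=0: +1/(0!·1!·2!·1!·1!·1!) = 1/2
  k=1: −1/(1!·0!·1!·0!·2!·2!) = -1/4
Σ = 1/4  ⇒  CG² = 48/35·(1/4)² = 3/35
CG = +√(3/35) = +0.292770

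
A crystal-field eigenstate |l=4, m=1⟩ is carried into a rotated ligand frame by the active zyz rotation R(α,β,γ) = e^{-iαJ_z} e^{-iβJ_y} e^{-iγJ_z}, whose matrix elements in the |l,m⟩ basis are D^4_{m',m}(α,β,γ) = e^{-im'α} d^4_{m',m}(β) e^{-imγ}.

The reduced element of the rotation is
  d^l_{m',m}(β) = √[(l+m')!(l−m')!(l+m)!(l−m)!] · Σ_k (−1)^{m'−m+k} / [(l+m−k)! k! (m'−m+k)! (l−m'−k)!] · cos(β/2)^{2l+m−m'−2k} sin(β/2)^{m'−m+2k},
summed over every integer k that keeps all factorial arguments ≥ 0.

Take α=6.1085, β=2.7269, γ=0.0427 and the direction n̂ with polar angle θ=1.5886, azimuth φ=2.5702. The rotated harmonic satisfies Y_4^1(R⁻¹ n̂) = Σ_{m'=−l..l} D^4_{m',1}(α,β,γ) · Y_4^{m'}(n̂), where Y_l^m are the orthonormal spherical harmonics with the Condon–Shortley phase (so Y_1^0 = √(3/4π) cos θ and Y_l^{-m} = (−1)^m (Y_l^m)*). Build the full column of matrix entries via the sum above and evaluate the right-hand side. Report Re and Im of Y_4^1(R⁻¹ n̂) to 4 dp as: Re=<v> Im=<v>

Need the full column D^4_{m',1} for m'=−4..4 at α=6.1085, β=2.7269, γ=0.0427.
cos(β/2)=0.205864, sin(β/2)=0.978581
d^4_{-4,1}: single k=5 term ⇒ +0.058589;  D = +0.043209-0.039568i
d^4_{-3,1}: k∈[4..5] ⇒ +0.021788 -0.295400 = -0.273611;  D = -0.230831+0.146901i
d^4_{-2,1}: k∈[3..5] ⇒ +0.004900 -0.166085 +0.750572 = +0.589388;  D = +0.544665-0.225207i
d^4_{-1,1}: k∈[2..5] ⇒ +0.000729 -0.049411 +0.558253 -0.840955 = -0.331385;  D = -0.323586+0.071472i
d^4_{0,1}: k∈[1..4] ⇒ +0.000069 -0.009297 +0.210082 -0.791173 = -0.590319;  D = -0.589781+0.025199i
d^4_{1,1}: k∈[0..3] ⇒ +0.000003 -0.001093 +0.049411 -0.372169 = -0.323847;  D = -0.321031-0.042619i
d^4_{2,1}: k∈[0..2] ⇒ -0.000065 +0.007350 -0.110723 = -0.103438;  D = -0.098612-0.031227i
d^4_{3,1}: k∈[0..1] ⇒ +0.000579 -0.021788 = -0.021210;  D = -0.018800-0.009820i
d^4_{4,1}: single k=0 term ⇒ -0.002593;  D = -0.002055-0.001582i
Y_4^{m'}(θ=1.5886,φ=2.5702) and Σ D·Y over m':
  (+0.0432-0.0396i)·(-0.2899+0.3340i)  (-0.2308+0.1469i)·(-0.0032+0.0220i)  (+0.5447-0.2252i)·(-0.1385-0.3036i)  (-0.3236+0.0715i)·(-0.0212-0.0137i)  (-0.5898+0.0252i)·(+0.3164+0.0000i)  (-0.3210-0.0426i)·(+0.0212-0.0137i)  (-0.0986-0.0312i)·(-0.1385+0.3036i)  (-0.0188-0.0098i)·(+0.0032+0.0220i)  (-0.0021-0.0016i)·(-0.2899-0.3340i)
Y_4^1(R⁻¹ n̂) = -0.308383-0.124374i

Re=-0.3084 Im=-0.1244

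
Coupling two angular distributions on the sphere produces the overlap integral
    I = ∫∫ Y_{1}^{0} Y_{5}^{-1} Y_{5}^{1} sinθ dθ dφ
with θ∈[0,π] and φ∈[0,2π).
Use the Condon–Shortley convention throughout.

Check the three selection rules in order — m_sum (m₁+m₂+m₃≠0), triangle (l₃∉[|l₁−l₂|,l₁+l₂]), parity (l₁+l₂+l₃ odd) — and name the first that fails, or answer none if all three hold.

parity

azimuthal sum: 0 − 1 + 1 = 0  ✓
4 ≤ 5 ≤ 6 (triangle on l)  ✓
L = 1 + 5 + 5 = 11 (odd)  ✗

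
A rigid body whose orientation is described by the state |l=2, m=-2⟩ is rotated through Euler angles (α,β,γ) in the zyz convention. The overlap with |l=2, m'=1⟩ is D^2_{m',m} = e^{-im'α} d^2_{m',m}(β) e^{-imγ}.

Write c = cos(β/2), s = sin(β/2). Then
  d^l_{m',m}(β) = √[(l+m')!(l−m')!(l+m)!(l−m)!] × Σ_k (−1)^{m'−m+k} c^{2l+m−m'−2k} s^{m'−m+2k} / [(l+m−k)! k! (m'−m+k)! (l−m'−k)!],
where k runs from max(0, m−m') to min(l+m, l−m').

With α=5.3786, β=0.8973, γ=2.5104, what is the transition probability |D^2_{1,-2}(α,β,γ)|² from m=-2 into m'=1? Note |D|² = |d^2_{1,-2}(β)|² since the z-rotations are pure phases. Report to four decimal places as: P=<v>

P=0.0216

Split into d^2_{1,-2}(β=0.8973) × two z-phases.
c=cos(0.897300/2)=0.901033, s=sin(0.897300/2)=0.433750; N=√[6·1·1·24]=12.000000
k∈{0} keeps every argument non-negative
  k=0: (−1)^3·12.0000/(6)·0.9010^1·0.4337^3 = -0.147058
d^2_{1,-2}(0.8973) = -0.147058
|D^2_{1,-2}|² = |d^2_{1,-2}(β)|² = (-0.147058)² = 0.021626 (the z-rotation phases have unit modulus)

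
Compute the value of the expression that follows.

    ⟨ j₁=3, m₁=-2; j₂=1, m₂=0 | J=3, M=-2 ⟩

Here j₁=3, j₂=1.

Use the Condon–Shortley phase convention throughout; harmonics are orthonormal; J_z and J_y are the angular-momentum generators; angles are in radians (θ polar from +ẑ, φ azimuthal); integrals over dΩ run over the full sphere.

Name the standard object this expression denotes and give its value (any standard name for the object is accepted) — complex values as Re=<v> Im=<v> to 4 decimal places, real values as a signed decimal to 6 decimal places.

This is a Clebsch–Gordan (vector-coupling) coefficient.
√[7·1!5!1!/8! · 1!5!1!1!1!5!] = √(300)
  +(−1)^0/∏(0,1,5,1,0,0)! = 1/120  (running 1/120)
  +(−1)^1/∏(1,0,4,0,1,1)! = -1/24  (running -1/30)
⟨..|..⟩ = √(300)·(-1/30) = -0.577350

Clebsch–Gordan coefficient, −√(1/3) ≈ -0.577350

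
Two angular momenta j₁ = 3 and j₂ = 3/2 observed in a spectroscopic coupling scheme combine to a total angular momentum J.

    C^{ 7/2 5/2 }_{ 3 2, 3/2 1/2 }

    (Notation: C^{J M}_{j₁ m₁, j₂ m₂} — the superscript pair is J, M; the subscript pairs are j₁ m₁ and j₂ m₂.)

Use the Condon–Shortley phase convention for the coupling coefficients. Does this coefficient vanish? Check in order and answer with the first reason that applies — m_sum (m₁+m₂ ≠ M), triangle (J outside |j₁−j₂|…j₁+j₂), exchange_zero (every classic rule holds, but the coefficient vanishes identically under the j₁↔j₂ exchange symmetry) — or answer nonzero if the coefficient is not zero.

nonzero

m-sum: m₁+m₂ = 2+1/2 = 5/2, M = 5/2  ✓
triangle: |j₁−j₂| = 3/2 ≤ J = 7/2 ≤ j₁+j₂ = 9/2  ✓
exchange: j₁≠j₂ or m₁≠m₂ — the exchange symmetry imposes no constraint here
value check: CG = +√(1/7) = +0.377964 ≠ 0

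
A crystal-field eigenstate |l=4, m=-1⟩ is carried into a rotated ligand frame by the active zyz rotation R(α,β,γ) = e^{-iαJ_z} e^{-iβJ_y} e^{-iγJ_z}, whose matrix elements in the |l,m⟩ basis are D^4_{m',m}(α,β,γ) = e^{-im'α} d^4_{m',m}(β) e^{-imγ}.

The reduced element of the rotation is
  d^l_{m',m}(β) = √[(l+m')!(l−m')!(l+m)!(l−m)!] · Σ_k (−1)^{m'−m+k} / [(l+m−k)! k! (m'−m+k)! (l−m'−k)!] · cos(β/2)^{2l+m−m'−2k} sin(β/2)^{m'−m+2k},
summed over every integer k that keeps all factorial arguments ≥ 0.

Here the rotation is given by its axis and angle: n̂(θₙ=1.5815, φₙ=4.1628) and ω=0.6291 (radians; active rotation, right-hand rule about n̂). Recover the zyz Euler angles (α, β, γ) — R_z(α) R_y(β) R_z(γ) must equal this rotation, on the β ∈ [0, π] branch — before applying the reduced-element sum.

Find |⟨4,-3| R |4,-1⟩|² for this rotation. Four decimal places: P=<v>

P=0.2141

Axis–angle → zyz. n̂ = (sinθₙcosφₙ, sinθₙsinφₙ, cosθₙ) = (-0.522307, -0.852690, -0.010703), ω = 0.6291.
R = I cosω + sinω [n̂]ₓ + (1−cosω) n̂n̂ᵀ gives
  R = [+0.860784, +0.091560, -0.500668; +0.078964, +0.947752, +0.309082; +0.502808, -0.305587, +0.808579]
β = atan2(√(R₁₃²+R₂₃²), R₃₃) = 0.629063; α = atan2(R₂₃, R₁₃) mod 2π = 2.588521; γ = atan2(R₃₂, −R₃₁) mod 2π = 3.687699
First d^4_{-3,-1}(β=0.6291), then the phase factors e^{-i(-3)α} and e^{-i(-1)γ}:
With c≡cos(β/2)=0.950941 and s≡sin(β/2)=0.309371, N=[1·5040·6·120]^{1/2}=1904.940944
The bounds max(0,m−m')=2 and min(l+m,l−m')=3 give 2 terms
  k=2: (−1)^0·1904.9409/(240)·0.9509^6·0.3094^2 = +0.561761
  k=3: (−1)^1·1904.9409/(144)·0.9509^4·0.3094^4 = -0.099095
d^4_{-3,-1}(0.6291) = +0.561761 -0.099095 = +0.462666
|D^4_{-3,-1}|² = |d^4_{-3,-1}(β)|² = (+0.462666)² = 0.214060 (the z-rotation phases have unit modulus)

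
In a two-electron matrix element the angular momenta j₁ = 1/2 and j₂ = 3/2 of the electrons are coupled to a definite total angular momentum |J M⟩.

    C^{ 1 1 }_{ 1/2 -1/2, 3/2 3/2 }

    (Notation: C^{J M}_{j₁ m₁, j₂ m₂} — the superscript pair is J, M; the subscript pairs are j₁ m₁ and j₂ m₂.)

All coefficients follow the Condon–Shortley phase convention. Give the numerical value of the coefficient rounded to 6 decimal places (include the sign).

−√(3/4) ≈ -0.866025

triangle: 1!·0!·2!/4! = 2/24
(j±m)!: 0!·1!·3!·0!·2!·0! = 12
prefactor² = (2J+1)·Δ·N² = 3
  k=1: −1/(1!·0!·0!·2!·0!·0!) = -1/2
Σ = -1/2  ⇒  CG² = 3·(-1/2)² = 3/4
CG = −√(3/4) = -0.866025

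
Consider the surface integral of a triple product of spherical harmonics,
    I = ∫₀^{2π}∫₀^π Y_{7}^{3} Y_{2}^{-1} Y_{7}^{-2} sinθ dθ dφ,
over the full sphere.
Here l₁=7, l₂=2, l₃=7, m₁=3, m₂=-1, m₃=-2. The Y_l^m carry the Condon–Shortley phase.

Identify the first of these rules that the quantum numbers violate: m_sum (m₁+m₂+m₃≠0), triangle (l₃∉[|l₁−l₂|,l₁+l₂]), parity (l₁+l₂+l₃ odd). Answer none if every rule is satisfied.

none

Σmᵢ = 0  ✓
l₃∈[|l₁−l₂|,l₁+l₂]=[5,9], have l₃=7  ✓
Σlᵢ = 16 ⇒ even  ✓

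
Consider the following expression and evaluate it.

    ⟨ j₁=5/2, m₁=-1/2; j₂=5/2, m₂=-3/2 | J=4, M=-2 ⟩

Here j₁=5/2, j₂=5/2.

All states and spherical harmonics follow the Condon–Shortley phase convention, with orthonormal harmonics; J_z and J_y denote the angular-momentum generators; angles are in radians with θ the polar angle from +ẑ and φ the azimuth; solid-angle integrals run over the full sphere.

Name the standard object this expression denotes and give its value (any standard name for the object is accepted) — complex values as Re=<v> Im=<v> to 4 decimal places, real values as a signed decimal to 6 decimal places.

Clebsch–Gordan coefficient, +√(5/28) ≈ +0.422577

This is a Clebsch–Gordan (vector-coupling) coefficient.
triangle: 1!×4!×4!/10! = 576/3628800
(j±m)!: 2!×3!×1!×4!×2!×6! = 414720
prefactor² = (2J+1)×Δ×N² = 20736/35
  k=0: +1/(0!×1!×3!×1!×1!×3!) = 1/36
  k=1: −1/(1!×0!×2!×0!×2!×4!) = -1/96
Σ = 5/288  ⇒  CG² = 20736/35×(5/288)² = 5/28
CG = +√(5/28) = +0.422577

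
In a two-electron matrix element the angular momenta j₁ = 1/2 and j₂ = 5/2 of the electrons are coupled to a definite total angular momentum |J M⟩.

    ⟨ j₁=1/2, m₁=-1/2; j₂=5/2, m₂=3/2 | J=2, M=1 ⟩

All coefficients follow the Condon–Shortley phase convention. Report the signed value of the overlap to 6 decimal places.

-0.816497  (= −√(2/3))

triangle: 1!·0!·4!/6! = 24/720
(j±m)!: 0!·1!·4!·1!·3!·1! = 144
prefactor² = (2J+1)·Δ·N² = 24
  k=1: −1/(1!·0!·0!·3!·0!·1!) = -1/6
Σ = -1/6  ⇒  CG² = 24·(-1/6)² = 2/3
CG = −√(2/3) = -0.816497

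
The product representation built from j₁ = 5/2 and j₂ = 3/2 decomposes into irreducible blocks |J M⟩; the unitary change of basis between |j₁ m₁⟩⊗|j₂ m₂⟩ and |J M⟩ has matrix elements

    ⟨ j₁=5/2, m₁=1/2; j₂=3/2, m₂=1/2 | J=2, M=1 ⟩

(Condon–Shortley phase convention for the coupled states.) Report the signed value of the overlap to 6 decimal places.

triangle: 2!*3!*1!/7! = 12/5040
(j±m)!: 3!*2!*2!*1!*3!*1! = 144
prefactor² = (2J+1)*Δ*N² = 12/7
  k=1: −1/(1!*1!*1!*1!*2!*0!) = -1/2
  k=2: +1/(2!*0!*0!*0!*3!*1!) = 1/12
Σ = -5/12  ⇒  CG² = 12/7*(-5/12)² = 25/84
CG = −√(25/84) = -0.545545

−√(25/84) ≈ -0.545545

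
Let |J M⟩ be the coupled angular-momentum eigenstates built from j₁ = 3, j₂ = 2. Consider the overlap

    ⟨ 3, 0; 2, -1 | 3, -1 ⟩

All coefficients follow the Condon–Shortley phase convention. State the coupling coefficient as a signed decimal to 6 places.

triangle: 2!×4!×2!/9! = 96/362880
(j±m)!: 3!×3!×1!×3!×2!×4! = 10368
prefactor² = (2J+1)×Δ×N² = 96/5
  k=0: +1/(0!×2!×3!×1!×1!×1!) = 1/12
  k=1: −1/(1!×1!×2!×0!×2!×2!) = -1/8
Σ = -1/24  ⇒  CG² = 96/5×(-1/24)² = 1/30
CG = −√(1/30) = -0.182574

-0.182574  (= −√(1/30))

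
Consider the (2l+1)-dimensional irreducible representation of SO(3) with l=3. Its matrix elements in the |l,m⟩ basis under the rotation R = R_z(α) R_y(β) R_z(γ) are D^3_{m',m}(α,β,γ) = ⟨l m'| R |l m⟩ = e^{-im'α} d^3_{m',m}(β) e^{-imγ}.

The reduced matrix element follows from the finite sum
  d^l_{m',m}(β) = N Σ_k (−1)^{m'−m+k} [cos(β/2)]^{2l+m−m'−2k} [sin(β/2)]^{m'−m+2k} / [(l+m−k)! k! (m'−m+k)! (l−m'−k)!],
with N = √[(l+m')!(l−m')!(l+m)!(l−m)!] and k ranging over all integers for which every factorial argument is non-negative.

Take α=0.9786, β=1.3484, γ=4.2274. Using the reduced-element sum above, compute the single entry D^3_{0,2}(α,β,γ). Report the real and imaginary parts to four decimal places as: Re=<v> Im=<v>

Split into d^3_{0,2}(β=1.3484) × two z-phases.
Half-angle: c=0.781207, s=0.624273. N=√(6·6·120·1)=65.726707
k∈{2,3} keeps every argument non-negative
  k=2: (−1)^0·65.7267/(12)·0.7812^4·0.6243^2 = +0.795010
  k=3: (−1)^1·65.7267/(12)·0.7812^2·0.6243^4 = -0.507679
d^3_{0,2}(1.3484) = +0.795010 -0.507679 = +0.287331
Phases: e^{-i·(0)·0.9786}=+1.000000+0.000000i, e^{-i·(2)·4.2274}=-0.565318-0.824873i ⇒ D=-0.162433-0.237012i

Re=-0.1624 Im=-0.2370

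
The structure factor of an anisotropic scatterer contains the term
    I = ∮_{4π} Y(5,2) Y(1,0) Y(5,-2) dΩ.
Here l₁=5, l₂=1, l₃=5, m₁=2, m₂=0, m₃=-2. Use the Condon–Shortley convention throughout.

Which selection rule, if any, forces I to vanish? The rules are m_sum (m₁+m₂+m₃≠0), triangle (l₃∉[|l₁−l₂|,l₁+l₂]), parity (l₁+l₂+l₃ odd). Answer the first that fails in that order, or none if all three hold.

parity

m₁+m₂+m₃ = 2 + 0 − 2 = 0  ✓
triangle: |5−1|=4 ≤ l₃=5 ≤ 5+1=6  ✓
parity: l₁+l₂+l₃ = 11 is odd  ✗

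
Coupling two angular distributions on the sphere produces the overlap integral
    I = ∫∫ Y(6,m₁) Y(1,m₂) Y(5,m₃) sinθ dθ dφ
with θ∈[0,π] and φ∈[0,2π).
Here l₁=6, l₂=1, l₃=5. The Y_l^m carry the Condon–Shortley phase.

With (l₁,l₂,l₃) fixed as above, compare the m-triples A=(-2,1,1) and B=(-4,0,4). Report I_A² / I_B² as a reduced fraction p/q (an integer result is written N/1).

7/5

Shared (l₁,l₂,l₃)=(6,1,5): N and (l;000)² cancel in I_A²/I_B².
A: Δ = 2!·10!·0!/13! = 1/858; Racah Σ t=2..2: t=2:+1/34560 = 1/34560; ⇒ 3j(6 1 5; -2 1 1)² = 14/429, sgn +1
B: Δ = 2!·10!·0!/13! = 1/858; Racah Σ t=1..1: t=1:−1/362880 = -1/362880; ⇒ 3j(6 1 5; -4 0 4)² = 10/429, sgn +1
I_A²/I_B² = (14/429)/(10/429) = 7/5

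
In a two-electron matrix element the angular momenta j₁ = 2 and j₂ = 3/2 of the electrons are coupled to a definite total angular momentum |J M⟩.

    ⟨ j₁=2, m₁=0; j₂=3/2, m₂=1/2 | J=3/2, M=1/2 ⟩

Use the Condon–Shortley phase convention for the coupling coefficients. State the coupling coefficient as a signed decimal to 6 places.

−√(1/5) = -0.447214

√[4·2!2!1!/6! · 2!2!2!1!2!1!] = √(16/45)
  +(−1)^1/∏(1,1,1,1,1,0)! = -1  (running -1)
  +(−1)^2/∏(2,0,0,0,2,1)! = 1/4  (running -3/4)
⟨..|..⟩ = √(16/45)·(-3/4) = -0.447214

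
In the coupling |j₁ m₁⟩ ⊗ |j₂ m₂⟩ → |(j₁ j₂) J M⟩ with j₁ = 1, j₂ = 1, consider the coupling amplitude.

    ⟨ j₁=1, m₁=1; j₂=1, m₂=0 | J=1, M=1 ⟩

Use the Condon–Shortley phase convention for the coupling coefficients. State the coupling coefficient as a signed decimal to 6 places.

+0.707107  (= +√(1/2))

√[3·1!1!1!/4! · 2!0!1!1!2!0!] = √(1/2)
  +(−1)^0/∏(0,1,0,1,1,0)! = 1  (running 1)
⟨..|..⟩ = √(1/2)·(1) = +0.707107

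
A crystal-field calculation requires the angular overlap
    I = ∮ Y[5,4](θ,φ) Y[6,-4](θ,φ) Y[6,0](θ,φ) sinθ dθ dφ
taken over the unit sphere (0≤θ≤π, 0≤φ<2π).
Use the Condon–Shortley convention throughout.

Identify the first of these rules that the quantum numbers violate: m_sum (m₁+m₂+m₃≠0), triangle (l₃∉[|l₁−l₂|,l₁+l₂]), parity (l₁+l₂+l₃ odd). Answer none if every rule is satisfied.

azimuthal sum: 4 − 4 + 0 = 0  ✓
1 ≤ 6 ≤ 11 (triangle on l)  ✓
L = 5 + 6 + 6 = 17 (odd)  ✗

parity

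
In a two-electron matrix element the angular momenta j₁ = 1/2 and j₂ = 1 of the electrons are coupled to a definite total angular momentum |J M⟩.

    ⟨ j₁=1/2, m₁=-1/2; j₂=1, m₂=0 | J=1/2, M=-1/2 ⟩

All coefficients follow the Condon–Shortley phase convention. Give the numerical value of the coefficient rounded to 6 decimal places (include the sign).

triangle: 1!×0!×1!/3! = 1/6
(j±m)!: 0!×1!×1!×1!×0!×1! = 1
prefactor² = (2J+1)×Δ×N² = 1/3
  k=1: −1/(1!×0!×0!×0!×0!×1!) = -1
Σ = -1  ⇒  CG² = 1/3×(-1)² = 1/3
CG = −√(1/3) = -0.577350

−√(1/3) ≈ -0.577350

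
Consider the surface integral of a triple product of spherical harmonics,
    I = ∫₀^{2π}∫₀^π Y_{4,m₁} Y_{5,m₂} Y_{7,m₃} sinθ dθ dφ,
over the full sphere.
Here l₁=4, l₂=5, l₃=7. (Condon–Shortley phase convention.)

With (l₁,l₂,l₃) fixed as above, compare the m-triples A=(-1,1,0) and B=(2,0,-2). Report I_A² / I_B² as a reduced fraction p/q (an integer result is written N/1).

7/5

Same 4,5,7: normalisation and zero-m 3j drop out of the ratio.
A: Δ: 2! 6! 8! / 17! → 1/6126120; sum: t=0:+1/345600 t=1:−1/34560 t=2:+1/41472 = -1/518400; 3j²(4 5 7; -1 1 0) = Δ·Π!·Σ² = 7/36465  (sign +1)
B: Δ: 2! 6! 8! / 17! → 1/6126120; sum: t=0:+1/69120 t=1:−1/69120 t=2:+1/1036800 = 1/1036800; 3j²(4 5 7; 2 0 -2) = Δ·Π!·Σ² = 1/7293  (sign -1)
I_A²/I_B² = (7/36465)/(1/7293) = 7/5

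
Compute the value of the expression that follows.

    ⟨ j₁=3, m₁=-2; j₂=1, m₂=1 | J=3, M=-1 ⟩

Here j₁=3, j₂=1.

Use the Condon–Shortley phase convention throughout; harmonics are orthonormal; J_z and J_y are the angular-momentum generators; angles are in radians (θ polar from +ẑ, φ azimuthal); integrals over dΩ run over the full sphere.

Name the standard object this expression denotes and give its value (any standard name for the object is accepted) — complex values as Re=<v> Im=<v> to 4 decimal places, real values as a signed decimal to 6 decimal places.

Clebsch–Gordan coefficient, −√(5/12) ≈ -0.645497

This is a Clebsch–Gordan (vector-coupling) coefficient.
j₁+j₂−J=1  J+j₁−j₂=5  J−j₁+j₂=1  j₁+j₂+J+1=8
(j₁±m₁, j₂±m₂, J±M) = (1,5,2,0,2,4)
P² = 240
sum k=1..1:
  [1] −1/24 = -1/24
S = -1/24
C² = P²·S² = 5/12 ; C = -0.645497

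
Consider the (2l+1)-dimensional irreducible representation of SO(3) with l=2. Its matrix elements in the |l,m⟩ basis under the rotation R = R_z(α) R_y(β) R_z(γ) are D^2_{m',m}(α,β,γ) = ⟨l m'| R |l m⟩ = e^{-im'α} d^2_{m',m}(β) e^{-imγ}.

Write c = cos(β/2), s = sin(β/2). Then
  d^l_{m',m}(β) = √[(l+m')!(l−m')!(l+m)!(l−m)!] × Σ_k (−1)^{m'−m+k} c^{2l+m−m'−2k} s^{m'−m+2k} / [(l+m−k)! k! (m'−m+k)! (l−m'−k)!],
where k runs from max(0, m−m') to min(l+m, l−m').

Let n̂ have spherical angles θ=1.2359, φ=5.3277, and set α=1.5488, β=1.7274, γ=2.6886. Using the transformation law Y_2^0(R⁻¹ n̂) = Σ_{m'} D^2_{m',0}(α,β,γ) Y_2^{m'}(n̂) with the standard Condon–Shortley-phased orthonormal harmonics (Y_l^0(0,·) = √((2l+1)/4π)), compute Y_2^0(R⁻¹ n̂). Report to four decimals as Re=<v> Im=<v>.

Need the full column D^2_{m',0} for m'=−2..2 at α=1.5488, β=1.7274, γ=2.6886.
cos(β/2)=0.649629, sin(β/2)=0.760251
d^2_{-2,0}: single k=2 term ⇒ +0.597477;  D = -0.596898+0.026276i
d^2_{-1,0}: k∈[1..2] ⇒ +0.510539 -0.699218 = -0.188679;  D = -0.004150-0.188633i
d^2_{0,0}: k∈[0..2] ⇒ +0.178099 -0.975675 +0.334063 = -0.463513;  D = -0.463513+0.000000i
d^2_{1,0}: k∈[0..1] ⇒ -0.510539 +0.699218 = +0.188679;  D = +0.004150-0.188633i
d^2_{2,0}: single k=0 term ⇒ +0.597477;  D = -0.596898-0.026276i
Y_2^{m'}(θ=1.2359,φ=5.3277) and Σ D·Y over m':
  (-0.5969+0.0263i)·(-0.1150+0.3248i)  (-0.0041-0.1886i)·(+0.1384+0.1958i)  (-0.4635+0.0000i)·(-0.2132+0.0000i)  (+0.0041-0.1886i)·(-0.1384+0.1958i)  (-0.5969-0.0263i)·(-0.1150-0.3248i)
Y_2^0(R⁻¹ n̂) = +0.291710+0.000000i

Re=0.2917 Im=0.0000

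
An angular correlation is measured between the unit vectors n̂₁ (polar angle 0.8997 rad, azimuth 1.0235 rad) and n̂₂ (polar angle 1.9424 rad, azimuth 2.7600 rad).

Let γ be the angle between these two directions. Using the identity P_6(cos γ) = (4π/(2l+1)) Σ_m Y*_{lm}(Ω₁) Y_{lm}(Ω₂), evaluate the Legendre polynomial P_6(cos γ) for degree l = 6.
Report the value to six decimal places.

Expand P_6 via completeness: Σ_{m} conj(Y_{6,m}) at Ω₁ times Y_{6,m} at Ω₂ —
  [-6]  conj(Y_{6,-6})(Ω₁) = +0.110320-0.015793i ; Y_{6,-6}(Ω₂) = -0.208129+0.237895i ; Δ = -0.019204+0.029532i
  [-5]  conj(Y_{6,-5})(Ω₁) = +0.120816-0.281732i ; Y_{6,-5}(Ω₂) = -0.141164+0.402691i ; Δ = +0.096396+0.088422i
  [-4]  conj(Y_{6,-4})(Ω₁) = -0.253131-0.355781i ; Y_{6,-4}(Ω₂) = +0.005378+0.120977i ; Δ = +0.041680-0.032536i
  [-3]  conj(Y_{6,-3})(Ω₁) = -0.243279+0.017325i ; Y_{6,-3}(Ω₂) = -0.122524-0.269989i ; Δ = +0.034485+0.063560i
  [-2]  conj(Y_{6,-2})(Ω₁) = +0.093944-0.182134i ; Y_{6,-2}(Ω₂) = -0.163381-0.156280i ; Δ = -0.043813+0.015076i
  [-1]  conj(Y_{6,-1})(Ω₁) = -0.173961-0.285467i ; Y_{6,-1}(Ω₂) = +0.209326+0.083994i ; Δ = -0.012437-0.074368i
  [+0]  conj(Y_{6,0})(Ω₁) = +0.118078-0.000000i ; Y_{6,0}(Ω₂) = +0.247768+0.000000i ; Δ = +0.029256+0.000000i
  [+1]  conj(Y_{6,1})(Ω₁) = +0.173961-0.285467i ; Y_{6,1}(Ω₂) = -0.209326+0.083994i ; Δ = -0.012437+0.074368i
  [+2]  conj(Y_{6,2})(Ω₁) = +0.093944+0.182134i ; Y_{6,2}(Ω₂) = -0.163381+0.156280i ; Δ = -0.043813-0.015076i
  [+3]  conj(Y_{6,3})(Ω₁) = +0.243279+0.017325i ; Y_{6,3}(Ω₂) = +0.122524-0.269989i ; Δ = +0.034485-0.063560i
  [+4]  conj(Y_{6,4})(Ω₁) = -0.253131+0.355781i ; Y_{6,4}(Ω₂) = +0.005378-0.120977i ; Δ = +0.041680+0.032536i
  [+5]  conj(Y_{6,5})(Ω₁) = -0.120816-0.281732i ; Y_{6,5}(Ω₂) = +0.141164+0.402691i ; Δ = +0.096396-0.088422i
  [+6]  conj(Y_{6,6})(Ω₁) = +0.110320+0.015793i ; Y_{6,6}(Ω₂) = -0.208129-0.237895i ; Δ = -0.019204-0.029532i
Σ over m = +0.223471+0.000000i; ×(4π/13) → +0.216017+0.000000i. Real part: 0.216017

0.216017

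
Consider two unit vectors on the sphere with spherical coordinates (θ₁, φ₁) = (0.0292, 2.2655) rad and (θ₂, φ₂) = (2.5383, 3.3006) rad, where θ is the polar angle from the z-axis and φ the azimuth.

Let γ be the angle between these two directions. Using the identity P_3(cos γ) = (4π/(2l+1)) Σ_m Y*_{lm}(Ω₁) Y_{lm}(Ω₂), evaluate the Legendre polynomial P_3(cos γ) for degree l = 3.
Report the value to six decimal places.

-0.129695

Term-by-term m-sum for l=3 (normalisation 4π/7 = 1.795196):
  [-3]  conj(Y_{3,-3})(Ω₁) = +0.000009+0.000005i ; Y_{3,-3}(Ω₂) = -0.067691+0.034985i ; Δ = -0.000001-0.000000i
  [-2]  conj(Y_{3,-2})(Ω₁) = -0.000157-0.000856i ; Y_{3,-2}(Ω₂) = -0.257315+0.084705i ; Δ = +0.000113+0.000207i
  [-1]  conj(Y_{3,-1})(Ω₁) = -0.024135+0.028964i ; Y_{3,-1}(Ω₂) = -0.432795+0.069403i ; Δ = +0.008435-0.014211i
  [+0]  conj(Y_{3,0})(Ω₁) = +0.744445-0.000000i ; Y_{3,0}(Ω₂) = -0.120010+0.000000i ; Δ = -0.089341+0.000000i
  [+1]  conj(Y_{3,1})(Ω₁) = +0.024135+0.028964i ; Y_{3,1}(Ω₂) = +0.432795+0.069403i ; Δ = +0.008435+0.014211i
  [+2]  conj(Y_{3,2})(Ω₁) = -0.000157+0.000856i ; Y_{3,2}(Ω₂) = -0.257315-0.084705i ; Δ = +0.000113-0.000207i
  [+3]  conj(Y_{3,3})(Ω₁) = -0.000009+0.000005i ; Y_{3,3}(Ω₂) = +0.067691+0.034985i ; Δ = -0.000001+0.000000i
Σ over m = -0.072246-0.000000i; ×(4π/7) → -0.129695-0.000000i. Real part: -0.129695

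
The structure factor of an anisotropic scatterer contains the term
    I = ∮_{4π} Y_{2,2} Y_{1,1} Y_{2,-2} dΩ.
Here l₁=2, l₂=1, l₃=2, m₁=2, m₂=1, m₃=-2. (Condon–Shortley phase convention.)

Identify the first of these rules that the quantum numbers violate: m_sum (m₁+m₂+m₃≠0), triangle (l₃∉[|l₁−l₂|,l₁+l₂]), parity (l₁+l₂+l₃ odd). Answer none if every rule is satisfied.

azimuthal sum: 2 + 1 − 2 = 1  ✗
1 ≤ 2 ≤ 3 (triangle on l)
L = 2 + 1 + 2 = 5 (odd)

m_sum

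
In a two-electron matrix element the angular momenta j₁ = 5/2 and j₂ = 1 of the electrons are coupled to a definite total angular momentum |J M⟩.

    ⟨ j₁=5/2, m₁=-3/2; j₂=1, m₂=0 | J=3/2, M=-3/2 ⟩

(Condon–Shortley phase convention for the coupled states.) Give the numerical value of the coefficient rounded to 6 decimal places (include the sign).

−√(4/15) ≈ -0.516398

√[4·2!3!0!/6! · 1!4!1!1!0!3!] = √(48/5)
  +(−1)^1/∏(1,1,3,0,0,0)! = -1/6  (running -1/6)
⟨..|..⟩ = √(48/5)·(-1/6) = -0.516398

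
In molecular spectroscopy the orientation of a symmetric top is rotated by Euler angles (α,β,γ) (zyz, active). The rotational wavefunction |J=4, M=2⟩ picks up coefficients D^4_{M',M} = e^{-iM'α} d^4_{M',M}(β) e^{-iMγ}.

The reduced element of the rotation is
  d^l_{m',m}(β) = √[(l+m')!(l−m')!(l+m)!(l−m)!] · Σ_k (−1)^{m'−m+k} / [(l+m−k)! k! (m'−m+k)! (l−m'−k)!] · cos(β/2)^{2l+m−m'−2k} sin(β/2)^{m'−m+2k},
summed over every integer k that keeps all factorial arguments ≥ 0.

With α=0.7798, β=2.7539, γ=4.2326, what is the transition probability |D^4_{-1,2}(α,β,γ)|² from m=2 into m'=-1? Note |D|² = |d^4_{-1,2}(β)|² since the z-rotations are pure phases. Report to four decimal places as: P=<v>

P=0.3382

First d^4_{-1,2}(β=2.7539), then the phase factors e^{-i(-1)α} and e^{-i(2)γ}:
With c≡cos(β/2)=0.192635 and s≡sin(β/2)=0.981271, N=[6·120·720·2]^{1/2}=1018.233765
Admissible k: 3..5 (factorial args all ≥0)
  k=3: (−1)^0·1018.2338/(72)·0.1926^5·0.9813^3 = +0.003544
  k=4: (−1)^1·1018.2338/(48)·0.1926^3·0.9813^5 = -0.137960
  k=5: (−1)^2·1018.2338/(240)·0.1926^1·0.9813^7 = +0.715965
d^4_{-1,2}(2.7539) = +0.003544 -0.137960 +0.715965 = +0.581550
|D^4_{-1,2}|² = |d^4_{-1,2}(β)|² = (+0.581550)² = 0.338200 (the z-rotation phases have unit modulus)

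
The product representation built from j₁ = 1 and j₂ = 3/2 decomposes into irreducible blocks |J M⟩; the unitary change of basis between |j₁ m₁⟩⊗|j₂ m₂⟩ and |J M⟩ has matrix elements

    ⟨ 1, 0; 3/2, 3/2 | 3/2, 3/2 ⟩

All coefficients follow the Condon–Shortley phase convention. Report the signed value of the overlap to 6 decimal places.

j₁+j₂−J=1  J+j₁−j₂=1  J−j₁+j₂=2  j₁+j₂+J+1=5
(j₁±m₁, j₂±m₂, J±M) = (1,1,3,0,3,0)
P² = 12/5
sum k=1..1:
  [1] −1/2 = -1/2
S = -1/2
C² = P²·S² = 3/5 ; C = -0.774597

-0.774597  (= −√(3/5))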